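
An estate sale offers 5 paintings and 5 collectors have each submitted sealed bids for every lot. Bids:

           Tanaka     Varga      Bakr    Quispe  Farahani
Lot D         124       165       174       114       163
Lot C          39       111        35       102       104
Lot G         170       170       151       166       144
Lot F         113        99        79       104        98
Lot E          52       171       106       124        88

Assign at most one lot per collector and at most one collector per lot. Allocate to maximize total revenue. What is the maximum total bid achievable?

Maximum total: $728

Optimal: Tanaka→Lot F ($113), Varga→Lot E ($171), Bakr→Lot D ($174), Quispe→Lot G ($166), Farahani→Lot C ($104) — total 113+171+174+166+104 = $728.
Max-entry greedy (repeatedly take the single best remaining cell) gives $723, worse by 5.
Swapping Tanaka↔Farahani (Tanaka→Lot C $39, Farahani→Lot F $98) loses 80.
Every other assignment is strictly worse.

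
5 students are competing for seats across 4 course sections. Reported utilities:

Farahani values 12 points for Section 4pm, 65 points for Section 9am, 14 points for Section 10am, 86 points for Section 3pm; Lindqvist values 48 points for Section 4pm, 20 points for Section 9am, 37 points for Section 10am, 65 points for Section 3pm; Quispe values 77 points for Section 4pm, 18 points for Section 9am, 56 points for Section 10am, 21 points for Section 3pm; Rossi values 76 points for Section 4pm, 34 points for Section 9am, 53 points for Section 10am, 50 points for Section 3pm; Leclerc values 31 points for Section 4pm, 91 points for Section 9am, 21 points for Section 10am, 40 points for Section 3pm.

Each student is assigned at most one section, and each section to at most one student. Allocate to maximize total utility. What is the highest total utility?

Maximum total: 309 points

Optimal: Rossi→Section 4pm (76 points), Leclerc→Section 9am (91 points), Quispe→Section 10am (56 points), Farahani→Section 3pm (86 points) — total 76+91+56+86 = 309 points.
Max-entry greedy (repeatedly take the single best remaining cell) gives 307 points, worse by 2.
Every other assignment is strictly worse.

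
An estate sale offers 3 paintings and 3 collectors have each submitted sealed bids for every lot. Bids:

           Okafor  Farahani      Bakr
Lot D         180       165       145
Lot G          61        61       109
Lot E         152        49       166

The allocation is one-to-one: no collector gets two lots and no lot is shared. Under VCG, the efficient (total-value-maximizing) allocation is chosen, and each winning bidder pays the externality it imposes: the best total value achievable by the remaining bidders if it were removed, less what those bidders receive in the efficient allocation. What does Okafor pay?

Efficient allocation: Okafor→Lot E ($152), Farahani→Lot D ($165), Bakr→Lot G ($109); total welfare W = $426.
Okafor receives Lot E at value $152, so the others get W − 152 = $274.
Without Okafor: best allocation of the remaining 2 bidders over all 3 lots is Farahani→Lot D ($165), Bakr→Lot E ($166), total $331.
VCG payment = (others' best without Okafor) − (others' welfare with Okafor) = 331 − 274 = $57.

Okafor pays $57.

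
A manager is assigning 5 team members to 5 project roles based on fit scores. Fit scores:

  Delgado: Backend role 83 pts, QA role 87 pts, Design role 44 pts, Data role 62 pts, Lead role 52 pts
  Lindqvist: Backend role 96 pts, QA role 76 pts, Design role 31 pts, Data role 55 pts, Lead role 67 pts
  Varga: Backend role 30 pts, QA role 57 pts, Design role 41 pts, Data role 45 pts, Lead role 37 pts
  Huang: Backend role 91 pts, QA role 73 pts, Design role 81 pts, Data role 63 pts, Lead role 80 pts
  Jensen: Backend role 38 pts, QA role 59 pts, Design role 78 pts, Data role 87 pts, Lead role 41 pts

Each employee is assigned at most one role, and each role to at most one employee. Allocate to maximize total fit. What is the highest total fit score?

Treat this as an assignment problem: match each employee to one role.
Optimal: Delgado→QA role (87 pts), Lindqvist→Backend role (96 pts), Varga→Design role (41 pts), Huang→Lead role (80 pts), Jensen→Data role (87 pts) — total 87+96+41+80+87 = 391 pts.
Row-greedy (each employee in turn takes its best remaining role) gives 350 pts, worse by 41.
Every other assignment is strictly worse.

Maximum total: 391 pts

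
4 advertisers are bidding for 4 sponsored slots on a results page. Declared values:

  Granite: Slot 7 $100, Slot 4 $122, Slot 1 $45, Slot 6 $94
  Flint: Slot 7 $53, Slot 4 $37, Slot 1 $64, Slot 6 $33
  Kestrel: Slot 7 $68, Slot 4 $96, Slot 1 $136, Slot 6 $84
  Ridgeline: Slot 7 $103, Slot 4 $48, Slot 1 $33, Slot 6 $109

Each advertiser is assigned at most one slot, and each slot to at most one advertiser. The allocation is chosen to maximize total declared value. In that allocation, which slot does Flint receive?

Flint receives Slot 7.

Optimal: Granite→Slot 4 ($122), Flint→Slot 7 ($53), Kestrel→Slot 1 ($136), Ridgeline→Slot 6 ($109) — total 122+53+136+109 = $420.
Column-greedy (each slot in turn goes to its best remaining advertiser) gives $394, worse by 26.
Flint's own top slot is Slot 1 ($64), but forcing Flint→Slot 1 and reassigning the rest optimally gives only $373 — worse by 47.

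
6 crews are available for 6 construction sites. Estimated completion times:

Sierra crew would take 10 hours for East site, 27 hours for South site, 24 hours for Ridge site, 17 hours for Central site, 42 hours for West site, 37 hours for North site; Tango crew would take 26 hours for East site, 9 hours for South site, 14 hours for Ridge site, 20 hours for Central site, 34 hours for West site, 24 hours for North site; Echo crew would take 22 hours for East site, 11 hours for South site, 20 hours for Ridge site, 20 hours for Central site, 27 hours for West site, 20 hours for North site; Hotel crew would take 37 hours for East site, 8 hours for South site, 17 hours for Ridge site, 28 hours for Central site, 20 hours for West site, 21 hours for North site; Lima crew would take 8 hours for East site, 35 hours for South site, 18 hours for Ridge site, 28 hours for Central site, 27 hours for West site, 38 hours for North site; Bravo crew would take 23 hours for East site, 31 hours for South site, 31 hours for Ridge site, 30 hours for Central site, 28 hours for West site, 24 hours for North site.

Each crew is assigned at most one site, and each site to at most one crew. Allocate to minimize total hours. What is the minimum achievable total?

Minimum total: 94 hours

Optimal: Sierra crew→Central site (17 hours), Tango crew→Ridge site (14 hours), Echo crew→South site (11 hours), Hotel crew→West site (20 hours), Lima crew→East site (8 hours), Bravo crew→North site (24 hours) — total 17+14+11+20+8+24 = 94 hours.
Min-entry greedy (repeatedly take the single cheapest remaining cell) gives 95 hours, worse by 1.
Next-best assignment: Sierra crew→Central site, Tango crew→Ridge site, Echo crew→North site, Hotel crew→South site, Lima crew→East site, Bravo crew→West site = 95 hours.
Every other assignment is strictly worse.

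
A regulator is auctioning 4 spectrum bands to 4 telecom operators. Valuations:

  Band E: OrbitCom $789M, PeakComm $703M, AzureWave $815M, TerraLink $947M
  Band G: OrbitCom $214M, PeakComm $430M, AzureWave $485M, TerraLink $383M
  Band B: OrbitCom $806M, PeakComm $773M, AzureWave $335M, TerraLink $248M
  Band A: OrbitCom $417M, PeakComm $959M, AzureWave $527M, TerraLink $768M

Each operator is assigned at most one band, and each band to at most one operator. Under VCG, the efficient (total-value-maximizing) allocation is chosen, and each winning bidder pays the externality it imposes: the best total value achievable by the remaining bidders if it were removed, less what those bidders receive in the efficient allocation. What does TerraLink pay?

Efficient allocation: OrbitCom→Band B ($806M), PeakComm→Band A ($959M), AzureWave→Band G ($485M), TerraLink→Band E ($947M); total welfare W = $3197M.
TerraLink receives Band E at value $947M, so the others get W − 947 = $2250M.
Without TerraLink: best allocation of the remaining 3 bidders over all 4 bands is OrbitCom→Band B ($806M), PeakComm→Band A ($959M), AzureWave→Band E ($815M), total $2580M.
VCG payment = (others' best without TerraLink) − (others' welfare with TerraLink) = 2580 − 2250 = $330M.

TerraLink pays $330M.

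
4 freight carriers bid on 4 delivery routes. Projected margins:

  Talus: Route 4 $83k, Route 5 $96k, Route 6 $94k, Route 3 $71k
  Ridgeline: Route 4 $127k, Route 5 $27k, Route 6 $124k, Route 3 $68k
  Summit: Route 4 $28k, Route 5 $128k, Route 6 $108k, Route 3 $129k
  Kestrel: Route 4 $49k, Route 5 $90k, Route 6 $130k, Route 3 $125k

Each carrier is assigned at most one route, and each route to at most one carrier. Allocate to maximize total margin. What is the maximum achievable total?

This is the linear assignment problem.
Optimal: Talus→Route 5 ($96k), Ridgeline→Route 4 ($127k), Summit→Route 3 ($129k), Kestrel→Route 6 ($130k) — total 96+127+129+130 = $482k.
Column-greedy (each route in turn goes to its best remaining carrier) gives $456k, worse by 26.
Swapping Ridgeline↔Kestrel (Ridgeline→Route 6 $124k, Kestrel→Route 4 $49k) loses 84.
No other one-to-one assignment exceeds $482k.

Maximum total: $482k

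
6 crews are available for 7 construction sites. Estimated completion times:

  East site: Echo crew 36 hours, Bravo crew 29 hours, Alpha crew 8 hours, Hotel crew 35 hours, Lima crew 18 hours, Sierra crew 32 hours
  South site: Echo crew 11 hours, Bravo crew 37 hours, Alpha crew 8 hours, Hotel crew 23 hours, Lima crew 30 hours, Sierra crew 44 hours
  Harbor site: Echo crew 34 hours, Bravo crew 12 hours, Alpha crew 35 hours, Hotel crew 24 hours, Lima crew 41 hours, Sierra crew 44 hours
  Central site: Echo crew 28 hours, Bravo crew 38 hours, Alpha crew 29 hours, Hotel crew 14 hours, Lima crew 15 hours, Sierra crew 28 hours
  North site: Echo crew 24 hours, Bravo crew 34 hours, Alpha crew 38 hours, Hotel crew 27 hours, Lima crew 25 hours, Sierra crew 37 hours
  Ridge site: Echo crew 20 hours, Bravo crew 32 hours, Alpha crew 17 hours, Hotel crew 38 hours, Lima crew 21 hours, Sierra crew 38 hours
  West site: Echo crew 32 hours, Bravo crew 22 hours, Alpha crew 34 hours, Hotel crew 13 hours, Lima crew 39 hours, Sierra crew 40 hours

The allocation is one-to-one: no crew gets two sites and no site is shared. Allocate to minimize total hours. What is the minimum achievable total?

Optimal: Echo crew→South site (11 hours), Bravo crew→Harbor site (12 hours), Alpha crew→East site (8 hours), Hotel crew→West site (13 hours), Lima crew→Ridge site (21 hours), Sierra crew→Central site (28 hours) — total 11+12+8+13+21+28 = 93 hours.
Min-entry greedy (repeatedly take the single cheapest remaining cell) gives 96 hours, worse by 3.
Next-best assignment: Echo crew→South site, Bravo crew→Harbor site, Alpha crew→East site, Hotel crew→West site, Lima crew→Central site, Sierra crew→North site = 96 hours.
Checked against all permutations: 93 hours is optimal.

Min total: 93 hours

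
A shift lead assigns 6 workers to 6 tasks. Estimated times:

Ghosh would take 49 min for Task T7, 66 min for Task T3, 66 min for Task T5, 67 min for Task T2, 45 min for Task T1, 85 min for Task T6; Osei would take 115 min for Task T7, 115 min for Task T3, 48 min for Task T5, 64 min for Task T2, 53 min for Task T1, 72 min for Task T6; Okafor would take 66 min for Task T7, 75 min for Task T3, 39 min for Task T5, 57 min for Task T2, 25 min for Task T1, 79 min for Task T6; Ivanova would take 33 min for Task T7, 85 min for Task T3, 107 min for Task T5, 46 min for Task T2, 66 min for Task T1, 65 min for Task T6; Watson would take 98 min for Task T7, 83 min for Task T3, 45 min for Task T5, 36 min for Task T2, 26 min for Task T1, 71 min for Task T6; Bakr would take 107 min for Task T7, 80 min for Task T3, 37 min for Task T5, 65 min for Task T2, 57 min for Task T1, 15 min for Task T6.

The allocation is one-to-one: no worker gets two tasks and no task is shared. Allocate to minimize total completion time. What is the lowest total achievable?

Treat this as an assignment problem: match each worker to one task.
Optimal: Ghosh→Task T3 (66 min), Osei→Task T5 (48 min), Okafor→Task T1 (25 min), Ivanova→Task T7 (33 min), Watson→Task T2 (36 min), Bakr→Task T6 (15 min) — total 66+48+25+33+36+15 = 223 min.
Column-greedy (each task in turn goes to its cheapest remaining worker) gives 269 min, worse by 46.
Swapping Bakr↔Ivanova (Bakr→Task T7 107 min, Ivanova→Task T6 65 min) adds 124.
Every other assignment is strictly worse.

Minimum total: 223 min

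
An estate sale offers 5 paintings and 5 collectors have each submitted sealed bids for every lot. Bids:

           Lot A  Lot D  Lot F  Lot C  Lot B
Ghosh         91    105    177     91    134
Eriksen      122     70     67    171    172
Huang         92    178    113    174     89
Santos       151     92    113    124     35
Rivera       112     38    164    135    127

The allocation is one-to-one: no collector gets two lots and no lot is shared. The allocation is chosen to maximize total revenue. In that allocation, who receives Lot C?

Rivera receives Lot C.

Optimal: Ghosh→Lot F ($177), Eriksen→Lot B ($172), Huang→Lot D ($178), Santos→Lot A ($151), Rivera→Lot C ($135) — total 177+172+178+151+135 = $813.
Column-greedy (each lot in turn goes to its best remaining collector) gives $804, worse by 9.
Next-best assignment: Ghosh→Lot F, Eriksen→Lot C, Huang→Lot D, Santos→Lot A, Rivera→Lot B = $804.
Swapping Huang↔Santos (Huang→Lot A $92, Santos→Lot D $92) loses 145.
Rivera's own top lot is Lot F ($164), but forcing Rivera→Lot F and reassigning the rest optimally gives only $798 — worse by 15.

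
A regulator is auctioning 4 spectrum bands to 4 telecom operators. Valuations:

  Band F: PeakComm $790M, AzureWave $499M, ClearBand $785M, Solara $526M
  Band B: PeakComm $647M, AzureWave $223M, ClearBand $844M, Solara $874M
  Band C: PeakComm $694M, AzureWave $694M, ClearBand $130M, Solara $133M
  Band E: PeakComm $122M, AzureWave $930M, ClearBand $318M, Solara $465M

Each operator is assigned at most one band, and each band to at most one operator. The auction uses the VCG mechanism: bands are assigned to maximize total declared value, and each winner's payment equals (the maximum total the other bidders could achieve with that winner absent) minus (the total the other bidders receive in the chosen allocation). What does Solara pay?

Efficient allocation: PeakComm→Band C ($694M), AzureWave→Band E ($930M), ClearBand→Band F ($785M), Solara→Band B ($874M); total welfare W = $3283M.
Solara receives Band B at value $874M, so the others get W − 874 = $2409M.
Without Solara: best allocation of the remaining 3 bidders over all 4 bands is PeakComm→Band F ($790M), AzureWave→Band E ($930M), ClearBand→Band B ($844M), total $2564M.
VCG payment = (others' best without Solara) − (others' welfare with Solara) = 2564 − 2409 = $155M.

Solara pays $155M.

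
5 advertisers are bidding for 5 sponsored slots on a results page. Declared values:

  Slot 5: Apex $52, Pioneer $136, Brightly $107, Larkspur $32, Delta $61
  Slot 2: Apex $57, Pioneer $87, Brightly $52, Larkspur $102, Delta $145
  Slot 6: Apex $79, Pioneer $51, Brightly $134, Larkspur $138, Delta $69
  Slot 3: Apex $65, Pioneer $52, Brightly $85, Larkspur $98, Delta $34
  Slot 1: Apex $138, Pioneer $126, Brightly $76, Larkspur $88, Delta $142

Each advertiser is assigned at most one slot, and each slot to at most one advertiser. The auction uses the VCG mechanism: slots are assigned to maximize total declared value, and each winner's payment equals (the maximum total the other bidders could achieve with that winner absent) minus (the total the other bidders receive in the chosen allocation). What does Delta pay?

Delta pays $4.

Efficient allocation: Apex→Slot 1 ($138), Pioneer→Slot 5 ($136), Brightly→Slot 6 ($134), Larkspur→Slot 3 ($98), Delta→Slot 2 ($145); total welfare W = $651.
Delta receives Slot 2 at value $145, so the others get W − 145 = $506.
Without Delta: best allocation of the remaining 4 bidders over all 5 slots is Apex→Slot 1 ($138), Pioneer→Slot 5 ($136), Brightly→Slot 6 ($134), Larkspur→Slot 2 ($102), total $510.
VCG payment = (others' best without Delta) − (others' welfare with Delta) = 510 − 506 = $4.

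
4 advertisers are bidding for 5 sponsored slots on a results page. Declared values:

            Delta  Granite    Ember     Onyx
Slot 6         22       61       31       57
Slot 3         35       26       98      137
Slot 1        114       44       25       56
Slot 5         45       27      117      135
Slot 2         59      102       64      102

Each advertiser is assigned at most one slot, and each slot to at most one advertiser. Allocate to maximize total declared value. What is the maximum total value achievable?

Max total: $470

Optimal: Delta→Slot 1 ($114), Granite→Slot 2 ($102), Ember→Slot 5 ($117), Onyx→Slot 3 ($137) — total 114+102+117+137 = $470.
Next-best assignment: Delta→Slot 1, Granite→Slot 2, Ember→Slot 3, Onyx→Slot 5 = $449.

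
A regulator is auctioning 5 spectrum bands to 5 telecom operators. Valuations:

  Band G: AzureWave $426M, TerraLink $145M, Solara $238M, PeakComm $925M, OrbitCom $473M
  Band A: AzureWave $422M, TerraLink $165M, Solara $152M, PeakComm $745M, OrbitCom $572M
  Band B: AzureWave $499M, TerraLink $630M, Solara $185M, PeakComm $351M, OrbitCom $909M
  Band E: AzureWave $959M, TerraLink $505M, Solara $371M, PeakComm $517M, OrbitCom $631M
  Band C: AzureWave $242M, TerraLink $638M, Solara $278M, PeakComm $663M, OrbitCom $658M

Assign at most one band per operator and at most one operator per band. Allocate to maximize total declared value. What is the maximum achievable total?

Optimal: AzureWave→Band E ($959M), TerraLink→Band C ($638M), Solara→Band A ($152M), PeakComm→Band G ($925M), OrbitCom→Band B ($909M) — total 959+638+152+925+909 = $3583M.
Next-best assignment: AzureWave→Band E, TerraLink→Band C, Solara→Band G, PeakComm→Band A, OrbitCom→Band B = $3489M.

Maximum total: $3583M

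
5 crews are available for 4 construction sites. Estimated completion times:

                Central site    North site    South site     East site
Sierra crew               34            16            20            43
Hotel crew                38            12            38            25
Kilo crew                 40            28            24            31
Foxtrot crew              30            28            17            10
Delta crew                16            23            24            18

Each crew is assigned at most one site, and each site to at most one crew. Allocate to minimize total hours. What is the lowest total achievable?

Min total: 58 hours

This is a one-to-one assignment (minimum-cost bipartite matching).
Optimal: Delta crew→Central site (16 hours), Hotel crew→North site (12 hours), Sierra crew→South site (20 hours), Foxtrot crew→East site (10 hours) — total 16+12+20+10 = 58 hours.
Row-greedy (each crew in turn takes its cheapest remaining site) gives 95 hours, worse by 37.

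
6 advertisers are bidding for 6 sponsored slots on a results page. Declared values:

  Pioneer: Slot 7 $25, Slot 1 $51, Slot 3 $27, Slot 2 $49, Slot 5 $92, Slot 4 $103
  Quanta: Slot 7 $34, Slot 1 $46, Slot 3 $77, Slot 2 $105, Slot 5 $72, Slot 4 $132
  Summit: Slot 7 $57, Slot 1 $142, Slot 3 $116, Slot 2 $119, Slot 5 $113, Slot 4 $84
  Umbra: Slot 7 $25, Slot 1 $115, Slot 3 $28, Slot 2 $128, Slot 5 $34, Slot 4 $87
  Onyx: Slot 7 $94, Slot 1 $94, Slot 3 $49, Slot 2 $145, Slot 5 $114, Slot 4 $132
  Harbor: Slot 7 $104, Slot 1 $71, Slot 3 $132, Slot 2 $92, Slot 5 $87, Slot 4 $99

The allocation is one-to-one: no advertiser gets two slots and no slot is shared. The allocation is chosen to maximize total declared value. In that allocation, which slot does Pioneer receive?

Pioneer receives Slot 5.

Optimal: Pioneer→Slot 5 ($92), Quanta→Slot 4 ($132), Summit→Slot 1 ($142), Umbra→Slot 2 ($128), Onyx→Slot 7 ($94), Harbor→Slot 3 ($132) — total 92+132+142+128+94+132 = $720.
Row-greedy (each advertiser in turn takes its best remaining slot) gives $610, worse by 110.
Checked against all permutations: $720 is optimal.
Pioneer's own top slot is Slot 4 ($103), but forcing Pioneer→Slot 4 and reassigning the rest optimally gives only $671 — worse by 49.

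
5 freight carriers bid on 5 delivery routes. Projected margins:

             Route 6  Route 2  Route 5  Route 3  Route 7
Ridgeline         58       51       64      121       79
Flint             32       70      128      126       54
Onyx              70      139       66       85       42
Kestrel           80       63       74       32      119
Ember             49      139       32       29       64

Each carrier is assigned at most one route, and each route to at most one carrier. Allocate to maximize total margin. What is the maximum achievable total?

Max total: $577k

Treat this as an assignment problem: match each carrier to one route.
Optimal: Ridgeline→Route 3 ($121k), Flint→Route 5 ($128k), Onyx→Route 6 ($70k), Kestrel→Route 7 ($119k), Ember→Route 2 ($139k) — total 121+128+70+119+139 = $577k.
Column-greedy (each route in turn goes to its best remaining carrier) gives $532k, worse by 45.
Next-best assignment: Ridgeline→Route 3, Flint→Route 5, Onyx→Route 2, Kestrel→Route 7, Ember→Route 6 = $556k.
Every other assignment is strictly worse.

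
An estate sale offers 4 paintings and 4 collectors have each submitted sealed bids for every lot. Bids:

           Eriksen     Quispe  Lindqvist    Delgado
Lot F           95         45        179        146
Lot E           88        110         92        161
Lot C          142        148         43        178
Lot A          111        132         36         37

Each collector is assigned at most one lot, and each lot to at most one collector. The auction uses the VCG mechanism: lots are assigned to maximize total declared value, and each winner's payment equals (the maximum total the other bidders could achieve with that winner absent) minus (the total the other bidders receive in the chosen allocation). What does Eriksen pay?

Efficient allocation: Eriksen→Lot C ($142), Quispe→Lot A ($132), Lindqvist→Lot F ($179), Delgado→Lot E ($161); total welfare W = $614.
Eriksen receives Lot C at value $142, so the others get W − 142 = $472.
Without Eriksen: best allocation of the remaining 3 bidders over all 4 lots is Quispe→Lot A ($132), Lindqvist→Lot F ($179), Delgado→Lot C ($178), total $489.
VCG payment = (others' best without Eriksen) − (others' welfare with Eriksen) = 489 − 472 = $17.

Eriksen pays $17.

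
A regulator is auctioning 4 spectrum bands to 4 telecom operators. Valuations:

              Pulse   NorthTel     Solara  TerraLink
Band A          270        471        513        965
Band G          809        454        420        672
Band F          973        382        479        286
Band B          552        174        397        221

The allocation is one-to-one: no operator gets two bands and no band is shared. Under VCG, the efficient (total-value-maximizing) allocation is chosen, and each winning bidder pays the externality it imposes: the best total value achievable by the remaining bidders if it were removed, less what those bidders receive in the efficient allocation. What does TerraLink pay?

Efficient allocation: Pulse→Band F ($973M), NorthTel→Band G ($454M), Solara→Band B ($397M), TerraLink→Band A ($965M); total welfare W = $2789M.
TerraLink receives Band A at value $965M, so the others get W − 965 = $1824M.
Without TerraLink: best allocation of the remaining 3 bidders over all 4 bands is Pulse→Band F ($973M), NorthTel→Band G ($454M), Solara→Band A ($513M), total $1940M.
VCG payment = (others' best without TerraLink) − (others' welfare with TerraLink) = 1940 − 1824 = $116M.

TerraLink pays $116M.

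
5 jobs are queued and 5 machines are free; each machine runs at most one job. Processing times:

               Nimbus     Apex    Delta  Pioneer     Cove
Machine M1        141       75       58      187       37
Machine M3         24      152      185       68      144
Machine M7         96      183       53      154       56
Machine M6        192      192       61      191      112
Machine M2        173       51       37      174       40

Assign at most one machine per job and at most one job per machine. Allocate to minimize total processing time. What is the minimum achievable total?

Treat this as an assignment problem: match each job to one machine.
Optimal: Nimbus→Machine M7 (96 min), Apex→Machine M2 (51 min), Delta→Machine M6 (61 min), Pioneer→Machine M3 (68 min), Cove→Machine M1 (37 min) — total 96+51+61+68+37 = 313 min.
Min-entry greedy (repeatedly take the single cheapest remaining cell) gives 444 min, worse by 131.
Swapping Delta↔Apex (Delta→Machine M2 37 min, Apex→Machine M6 192 min) adds 117.
Checked against all permutations: 313 min is optimal.

Min total: 313 min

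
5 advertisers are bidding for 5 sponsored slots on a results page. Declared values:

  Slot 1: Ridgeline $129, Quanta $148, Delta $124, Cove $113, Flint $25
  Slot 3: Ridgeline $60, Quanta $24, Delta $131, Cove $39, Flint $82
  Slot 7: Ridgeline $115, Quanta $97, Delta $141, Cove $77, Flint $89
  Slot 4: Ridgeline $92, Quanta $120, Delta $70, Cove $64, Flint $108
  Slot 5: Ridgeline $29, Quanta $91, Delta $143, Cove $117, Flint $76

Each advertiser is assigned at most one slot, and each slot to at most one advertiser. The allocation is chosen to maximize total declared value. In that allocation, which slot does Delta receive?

Delta receives Slot 3.

This is a one-to-one assignment (maximum-weight bipartite matching).
Optimal: Ridgeline→Slot 7 ($115), Quanta→Slot 1 ($148), Delta→Slot 3 ($131), Cove→Slot 5 ($117), Flint→Slot 4 ($108) — total 115+148+131+117+108 = $619.
Row-greedy (each advertiser in turn takes its best remaining slot) gives $551, worse by 68.
Swapping Ridgeline↔Cove (Ridgeline→Slot 5 $29, Cove→Slot 7 $77) loses 126.
No other one-to-one assignment exceeds $619.
Delta's own top slot is Slot 5 ($143), but forcing Delta→Slot 5 and reassigning the rest optimally gives only $573 — worse by 46.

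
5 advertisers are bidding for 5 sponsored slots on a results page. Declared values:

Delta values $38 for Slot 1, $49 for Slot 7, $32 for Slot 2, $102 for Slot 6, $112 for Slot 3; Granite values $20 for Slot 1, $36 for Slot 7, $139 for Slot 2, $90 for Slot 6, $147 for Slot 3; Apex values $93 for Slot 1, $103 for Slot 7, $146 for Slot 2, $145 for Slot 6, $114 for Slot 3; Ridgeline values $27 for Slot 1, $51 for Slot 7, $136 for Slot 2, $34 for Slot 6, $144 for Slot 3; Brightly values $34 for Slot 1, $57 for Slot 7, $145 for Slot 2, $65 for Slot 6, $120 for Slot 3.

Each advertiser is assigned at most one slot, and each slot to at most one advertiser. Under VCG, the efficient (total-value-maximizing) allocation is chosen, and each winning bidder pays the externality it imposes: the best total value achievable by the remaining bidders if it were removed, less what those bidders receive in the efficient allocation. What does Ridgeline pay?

Efficient allocation: Delta→Slot 6 ($102), Granite→Slot 3 ($147), Apex→Slot 1 ($93), Ridgeline→Slot 7 ($51), Brightly→Slot 2 ($145); total welfare W = $538.
Ridgeline receives Slot 7 at value $51, so the others get W − 51 = $487.
Without Ridgeline: best allocation of the remaining 4 bidders over all 5 slots is Delta→Slot 6 ($102), Granite→Slot 3 ($147), Apex→Slot 7 ($103), Brightly→Slot 2 ($145), total $497.
VCG payment = (others' best without Ridgeline) − (others' welfare with Ridgeline) = 497 − 487 = $10.

Ridgeline pays $10.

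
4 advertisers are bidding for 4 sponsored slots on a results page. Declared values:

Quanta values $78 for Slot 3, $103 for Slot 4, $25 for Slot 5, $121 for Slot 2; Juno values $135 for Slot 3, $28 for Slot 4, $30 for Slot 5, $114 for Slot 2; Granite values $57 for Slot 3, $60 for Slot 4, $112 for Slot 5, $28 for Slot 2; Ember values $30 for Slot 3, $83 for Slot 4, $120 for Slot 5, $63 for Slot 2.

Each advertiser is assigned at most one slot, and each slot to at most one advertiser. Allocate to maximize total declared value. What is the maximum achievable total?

Max total: $451

This is a one-to-one assignment (maximum-weight bipartite matching).
Optimal: Quanta→Slot 2 ($121), Juno→Slot 3 ($135), Granite→Slot 5 ($112), Ember→Slot 4 ($83) — total 121+135+112+83 = $451.
Column-greedy (each slot in turn goes to its best remaining advertiser) gives $386, worse by 65.
Swapping Granite↔Ember (Granite→Slot 4 $60, Ember→Slot 5 $120) loses 15.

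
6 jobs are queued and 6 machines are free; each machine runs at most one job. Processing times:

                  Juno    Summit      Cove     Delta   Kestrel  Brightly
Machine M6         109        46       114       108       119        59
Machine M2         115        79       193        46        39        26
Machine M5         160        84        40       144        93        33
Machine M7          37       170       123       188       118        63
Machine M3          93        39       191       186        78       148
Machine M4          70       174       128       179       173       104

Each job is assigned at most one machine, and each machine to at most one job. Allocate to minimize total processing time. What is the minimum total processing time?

This is the linear assignment problem.
Optimal: Juno→Machine M4 (70 min), Summit→Machine M6 (46 min), Cove→Machine M5 (40 min), Delta→Machine M2 (46 min), Kestrel→Machine M3 (78 min), Brightly→Machine M7 (63 min) — total 70+46+40+46+78+63 = 343 min.
Row-greedy (each job in turn takes its cheapest remaining machine) gives 385 min, worse by 42.
Swapping Juno↔Kestrel (Juno→Machine M3 93 min, Kestrel→Machine M4 173 min) adds 118.
Checked against all permutations: 343 min is optimal.

Minimum total: 343 min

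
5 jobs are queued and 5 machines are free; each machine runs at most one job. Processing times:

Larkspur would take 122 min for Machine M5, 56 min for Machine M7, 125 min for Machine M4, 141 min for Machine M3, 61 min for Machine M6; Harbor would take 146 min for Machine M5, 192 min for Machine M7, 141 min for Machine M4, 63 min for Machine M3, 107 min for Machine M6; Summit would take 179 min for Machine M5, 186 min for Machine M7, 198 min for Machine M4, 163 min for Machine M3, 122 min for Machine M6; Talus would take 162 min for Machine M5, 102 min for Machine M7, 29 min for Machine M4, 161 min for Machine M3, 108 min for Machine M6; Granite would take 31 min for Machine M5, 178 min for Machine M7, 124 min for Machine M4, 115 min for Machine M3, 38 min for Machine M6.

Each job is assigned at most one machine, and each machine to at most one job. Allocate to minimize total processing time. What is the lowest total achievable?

Min total: 301 min

Treat this as an assignment problem: match each job to one machine.
Optimal: Larkspur→Machine M7 (56 min), Harbor→Machine M3 (63 min), Summit→Machine M6 (122 min), Talus→Machine M4 (29 min), Granite→Machine M5 (31 min) — total 56+63+122+29+31 = 301 min.
Next-best assignment: Larkspur→Machine M7, Harbor→Machine M3, Summit→Machine M5, Talus→Machine M4, Granite→Machine M6 = 365 min.
No other one-to-one assignment undercuts 301 min.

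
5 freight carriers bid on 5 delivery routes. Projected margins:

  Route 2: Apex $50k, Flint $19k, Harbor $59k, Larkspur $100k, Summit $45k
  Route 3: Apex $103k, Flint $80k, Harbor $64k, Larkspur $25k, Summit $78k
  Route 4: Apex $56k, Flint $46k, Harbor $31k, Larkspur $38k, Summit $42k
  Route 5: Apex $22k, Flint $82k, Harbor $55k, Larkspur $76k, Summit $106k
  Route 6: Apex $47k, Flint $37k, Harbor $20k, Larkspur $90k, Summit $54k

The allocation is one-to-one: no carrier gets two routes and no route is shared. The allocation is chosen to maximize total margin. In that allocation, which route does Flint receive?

Flint receives Route 4.

Optimal: Apex→Route 3 ($103k), Flint→Route 4 ($46k), Harbor→Route 2 ($59k), Larkspur→Route 6 ($90k), Summit→Route 5 ($106k) — total 103+46+59+90+106 = $404k.
Column-greedy (each route in turn goes to its best remaining carrier) gives $375k, worse by 29.
Flint's own top route is Route 5 ($82k), but forcing Flint→Route 5 and reassigning the rest optimally gives only $376k — worse by 28.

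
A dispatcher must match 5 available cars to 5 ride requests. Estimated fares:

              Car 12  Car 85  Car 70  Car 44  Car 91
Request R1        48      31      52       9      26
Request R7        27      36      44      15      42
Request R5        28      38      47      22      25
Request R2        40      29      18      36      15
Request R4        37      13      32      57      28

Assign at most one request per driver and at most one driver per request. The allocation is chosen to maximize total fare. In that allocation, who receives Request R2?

Car 12 receives Request R2.

Optimal: Car 12→Request R2 ($40), Car 85→Request R5 ($38), Car 70→Request R1 ($52), Car 44→Request R4 ($57), Car 91→Request R7 ($42) — total 40+38+52+57+42 = $229.
Row-greedy (each driver in turn takes its best remaining request) gives $202, worse by 27.
Next-best assignment: Car 12→Request R1, Car 85→Request R2, Car 70→Request R5, Car 44→Request R4, Car 91→Request R7 = $223.
Swapping Car 44↔Car 85 (Car 44→Request R5 $22, Car 85→Request R4 $13) loses 60.
Car 12's own top request is Request R1 ($48), but forcing Car 12→Request R1 and reassigning the rest optimally gives only $223 — worse by 6.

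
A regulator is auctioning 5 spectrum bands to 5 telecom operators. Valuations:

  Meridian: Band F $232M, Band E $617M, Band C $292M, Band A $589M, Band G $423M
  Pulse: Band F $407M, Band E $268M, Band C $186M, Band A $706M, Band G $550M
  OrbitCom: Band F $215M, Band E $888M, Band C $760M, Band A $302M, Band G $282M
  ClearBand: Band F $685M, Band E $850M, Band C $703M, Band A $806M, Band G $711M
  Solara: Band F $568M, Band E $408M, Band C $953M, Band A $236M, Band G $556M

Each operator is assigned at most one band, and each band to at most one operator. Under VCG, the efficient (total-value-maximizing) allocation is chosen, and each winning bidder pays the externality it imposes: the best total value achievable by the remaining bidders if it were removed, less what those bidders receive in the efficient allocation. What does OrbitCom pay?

Efficient allocation: Meridian→Band A ($589M), Pulse→Band G ($550M), OrbitCom→Band E ($888M), ClearBand→Band F ($685M), Solara→Band C ($953M); total welfare W = $3665M.
OrbitCom receives Band E at value $888M, so the others get W − 888 = $2777M.
Without OrbitCom: best allocation of the remaining 4 bidders over all 5 bands is Meridian→Band E ($617M), Pulse→Band A ($706M), ClearBand→Band G ($711M), Solara→Band C ($953M), total $2987M.
VCG payment = (others' best without OrbitCom) − (others' welfare with OrbitCom) = 2987 − 2777 = $210M.

OrbitCom pays $210M.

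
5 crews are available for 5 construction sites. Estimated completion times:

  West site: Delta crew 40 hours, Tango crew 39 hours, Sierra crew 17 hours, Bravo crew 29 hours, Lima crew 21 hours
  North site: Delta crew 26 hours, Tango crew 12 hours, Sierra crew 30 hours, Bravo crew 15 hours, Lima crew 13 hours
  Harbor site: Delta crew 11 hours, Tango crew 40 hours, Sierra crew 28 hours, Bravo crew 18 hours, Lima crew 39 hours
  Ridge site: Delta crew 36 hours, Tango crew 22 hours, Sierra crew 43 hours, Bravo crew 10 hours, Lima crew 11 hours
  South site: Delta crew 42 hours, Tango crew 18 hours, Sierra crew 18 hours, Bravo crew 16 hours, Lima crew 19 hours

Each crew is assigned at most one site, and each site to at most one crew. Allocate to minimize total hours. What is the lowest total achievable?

Minimum total: 67 hours

This is a one-to-one assignment (minimum-cost bipartite matching).
Optimal: Delta crew→Harbor site (11 hours), Tango crew→North site (12 hours), Sierra crew→West site (17 hours), Bravo crew→South site (16 hours), Lima crew→Ridge site (11 hours) — total 11+12+17+16+11 = 67 hours.
Row-greedy (each crew in turn takes its cheapest remaining site) gives 69 hours, worse by 2.
Next-best assignment: Delta crew→Harbor site, Tango crew→North site, Sierra crew→West site, Bravo crew→Ridge site, Lima crew→South site = 69 hours.
Checked against all permutations: 67 hours is optimal.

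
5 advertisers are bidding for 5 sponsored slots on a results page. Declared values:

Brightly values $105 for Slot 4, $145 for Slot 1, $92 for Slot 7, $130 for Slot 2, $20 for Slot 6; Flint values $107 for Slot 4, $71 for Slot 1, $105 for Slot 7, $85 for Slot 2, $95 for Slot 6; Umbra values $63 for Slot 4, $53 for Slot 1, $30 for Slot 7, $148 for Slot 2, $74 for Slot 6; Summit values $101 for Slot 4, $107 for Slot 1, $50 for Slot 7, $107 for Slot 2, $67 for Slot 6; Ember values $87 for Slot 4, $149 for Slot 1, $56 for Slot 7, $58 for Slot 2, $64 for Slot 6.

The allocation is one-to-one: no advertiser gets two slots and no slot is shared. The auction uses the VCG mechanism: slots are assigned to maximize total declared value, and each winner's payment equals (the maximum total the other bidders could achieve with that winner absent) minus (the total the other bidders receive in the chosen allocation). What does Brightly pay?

Efficient allocation: Brightly→Slot 7 ($92), Flint→Slot 6 ($95), Umbra→Slot 2 ($148), Summit→Slot 4 ($101), Ember→Slot 1 ($149); total welfare W = $585.
Brightly receives Slot 7 at value $92, so the others get W − 92 = $493.
Without Brightly: best allocation of the remaining 4 bidders over all 5 slots is Flint→Slot 7 ($105), Umbra→Slot 2 ($148), Summit→Slot 4 ($101), Ember→Slot 1 ($149), total $503.
VCG payment = (others' best without Brightly) − (others' welfare with Brightly) = 503 − 493 = $10.

Brightly pays $10.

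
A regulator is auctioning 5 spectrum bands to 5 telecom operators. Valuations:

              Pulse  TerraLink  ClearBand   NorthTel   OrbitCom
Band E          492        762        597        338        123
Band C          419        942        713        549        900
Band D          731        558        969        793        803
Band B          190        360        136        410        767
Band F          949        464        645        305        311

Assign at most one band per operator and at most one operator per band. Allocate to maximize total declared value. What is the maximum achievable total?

Maximum total: $4048M

Optimal: Pulse→Band F ($949M), TerraLink→Band C ($942M), ClearBand→Band E ($597M), NorthTel→Band D ($793M), OrbitCom→Band B ($767M) — total 949+942+597+793+767 = $4048M.
Row-greedy (each operator in turn takes its best remaining band) gives $3393M, worse by 655.
Checked against all permutations: $4048M is optimal.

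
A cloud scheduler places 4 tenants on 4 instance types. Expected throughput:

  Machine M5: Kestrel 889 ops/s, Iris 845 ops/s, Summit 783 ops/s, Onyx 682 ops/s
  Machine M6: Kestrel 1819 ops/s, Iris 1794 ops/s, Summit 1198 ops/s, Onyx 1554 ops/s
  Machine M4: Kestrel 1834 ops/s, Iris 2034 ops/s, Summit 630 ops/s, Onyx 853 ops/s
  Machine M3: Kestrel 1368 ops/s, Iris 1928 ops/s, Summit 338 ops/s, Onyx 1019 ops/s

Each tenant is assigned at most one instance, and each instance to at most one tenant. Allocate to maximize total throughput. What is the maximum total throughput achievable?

Maximum total: 6099 ops/s

Optimal: Kestrel→Machine M4 (1834 ops/s), Iris→Machine M3 (1928 ops/s), Summit→Machine M5 (783 ops/s), Onyx→Machine M6 (1554 ops/s) — total 1834+1928+783+1554 = 6099 ops/s.
Swapping Iris↔Summit (Iris→Machine M5 845 ops/s, Summit→Machine M3 338 ops/s) loses 1528.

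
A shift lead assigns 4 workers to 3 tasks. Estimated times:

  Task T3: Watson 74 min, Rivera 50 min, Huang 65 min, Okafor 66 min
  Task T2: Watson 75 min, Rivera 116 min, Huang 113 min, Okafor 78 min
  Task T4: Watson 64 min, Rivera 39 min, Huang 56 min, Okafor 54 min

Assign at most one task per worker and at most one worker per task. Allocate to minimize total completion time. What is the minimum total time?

Minimum total: 179 min

This is the linear assignment problem.
Optimal: Rivera→Task T3 (50 min), Watson→Task T2 (75 min), Okafor→Task T4 (54 min) — total 50+75+54 = 179 min.
Row-greedy (each worker in turn takes its cheapest remaining task) gives 227 min, worse by 48.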